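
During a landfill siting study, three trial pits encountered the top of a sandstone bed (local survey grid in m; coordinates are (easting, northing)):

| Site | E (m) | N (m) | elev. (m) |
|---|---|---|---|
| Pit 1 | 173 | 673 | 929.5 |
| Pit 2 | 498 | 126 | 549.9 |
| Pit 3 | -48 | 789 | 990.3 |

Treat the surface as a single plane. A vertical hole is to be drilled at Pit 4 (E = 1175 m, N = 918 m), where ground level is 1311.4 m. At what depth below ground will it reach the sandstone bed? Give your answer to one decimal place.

63.2 m

Let the plane be z = a·E + b·N + c.
Pit 2−Pit 1: 325a − 547b = −379.6;  Pit 3−Pit 1: −221a + 116b = 60.8.
Solving gives a = 0.129539, b = 0.770933.
Then c = 929.5 − a·173 − b·673 = 388.25.
At (1175, 918): z_contact = 152.21 + 707.72 + 388.25 = 1248.18 m.
Depth below ground = 1311.4 − 1248.18 = 63.2 m.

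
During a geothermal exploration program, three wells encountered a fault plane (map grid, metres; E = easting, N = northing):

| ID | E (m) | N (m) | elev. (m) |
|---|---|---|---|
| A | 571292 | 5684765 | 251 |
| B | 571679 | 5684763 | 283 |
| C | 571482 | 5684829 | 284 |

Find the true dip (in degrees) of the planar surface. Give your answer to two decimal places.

Let the plane be z = a·E + b·N + c.
B−A: 387a − 2b = 32;  C−A: 190a + 64b = 33.
Solving gives a = 0.08406, b = 0.26606.
Gradient magnitude |∇z| = √(a² + b²) = √(0.00707 + 0.07079) = 0.27903.
True dip = arctan(0.27903) = 15.59°, dipping toward SSW (azimuth ≈ 198°).

15.59°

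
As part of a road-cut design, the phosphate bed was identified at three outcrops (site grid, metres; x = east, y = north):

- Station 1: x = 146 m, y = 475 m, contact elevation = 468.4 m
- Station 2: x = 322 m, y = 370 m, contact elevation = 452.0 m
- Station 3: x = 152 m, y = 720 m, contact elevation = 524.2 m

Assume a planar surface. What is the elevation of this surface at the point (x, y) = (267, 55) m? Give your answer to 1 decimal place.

378.3 m

Two edge vectors: Station 1→Station 2 = (176, -105, -16.4), Station 1→Station 3 = (6, 245, 55.8).
Normal n = (Station 1→Station 2) × (Station 1→Station 3) = (-1841, -9919.2, 43750).
So ∂z/∂x = −n_x/n_z = 0.04208 and ∂z/∂y = −n_y/n_z = 0.22672.
Intercept c from Station 1: 468.4 − 6.14 − 107.69 = 354.56.
At (267, 55): z = 11.2 + 12.5 + 354.56 = 378.3 m.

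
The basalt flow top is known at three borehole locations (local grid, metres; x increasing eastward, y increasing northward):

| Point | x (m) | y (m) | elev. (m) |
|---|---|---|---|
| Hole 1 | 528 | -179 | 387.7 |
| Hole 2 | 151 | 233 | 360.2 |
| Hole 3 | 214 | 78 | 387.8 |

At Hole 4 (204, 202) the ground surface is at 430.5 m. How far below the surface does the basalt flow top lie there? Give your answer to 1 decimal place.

73.6 m

Let the plane be z = a·x + b·y + c.
Hole 2−Hole 1: −377a + 412b = −27.5;  Hole 3−Hole 1: −314a + 257b = 0.1.
Solving gives a = −0.21887, b = −0.26702.
Then c = 387.7 − a·528 − b·-179 = 455.47.
At (204, 202): z_contact = −44.65 − 53.94 + 455.47 = 356.88 m.
Depth below ground = 430.5 − 356.88 = 73.6 m.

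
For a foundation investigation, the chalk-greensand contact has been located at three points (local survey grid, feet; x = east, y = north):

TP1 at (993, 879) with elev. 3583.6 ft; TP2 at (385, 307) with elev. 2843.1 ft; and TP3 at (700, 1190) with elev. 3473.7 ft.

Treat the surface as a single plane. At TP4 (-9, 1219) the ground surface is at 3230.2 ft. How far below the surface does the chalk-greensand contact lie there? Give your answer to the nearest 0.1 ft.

Let the plane be z = a·x + b·y + c.
TP2−TP1: −608a − 572b = −740.5;  TP3−TP1: −293a + 311b = −109.9.
Solving gives a = 0.821899, b = 0.420953.
Then c = 3583.6 − a·993 − b·879 = 2397.44.
At (-9, 1219): z_contact = −7.40 + 513.14 + 2397.44 = 2903.18 ft.
Depth below ground = 3230.2 − 2903.18 = 327.0 ft.

327.0 ft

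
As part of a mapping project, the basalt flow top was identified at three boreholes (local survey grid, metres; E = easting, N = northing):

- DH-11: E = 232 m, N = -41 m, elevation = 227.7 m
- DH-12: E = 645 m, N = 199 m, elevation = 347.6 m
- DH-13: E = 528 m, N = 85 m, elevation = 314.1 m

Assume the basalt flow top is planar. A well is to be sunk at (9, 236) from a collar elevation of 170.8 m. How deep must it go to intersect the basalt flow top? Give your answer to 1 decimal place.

12.0 m

Let the plane be z = a·E + b·N + c.
DH-12−DH-11: 413a + 240b = 119.9;  DH-13−DH-11: 296a + 126b = 86.4.
Solving gives a = 0.29621, b = −0.01015.
Then c = 227.7 − a·232 − b·-41 = 158.56.
At (9, 236): z_contact = 2.67 − 2.39 + 158.56 = 158.83 m.
Depth below ground = 170.8 − 158.83 = 12.0 m.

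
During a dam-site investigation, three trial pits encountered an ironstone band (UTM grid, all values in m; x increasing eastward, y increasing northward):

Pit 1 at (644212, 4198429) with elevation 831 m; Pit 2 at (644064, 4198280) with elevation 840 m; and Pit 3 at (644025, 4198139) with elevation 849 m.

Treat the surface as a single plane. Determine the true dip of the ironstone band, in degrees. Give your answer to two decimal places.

3.74°

Let the plane be z = a·x + b·y + c.
Pit 2−Pit 1: −148a − 149b = 9;  Pit 3−Pit 1: −187a − 290b = 18.
Solving gives a = 0.00478, b = −0.06515.
Gradient magnitude |∇z| = √(a² + b²) = √(0.00002 + 0.00424) = 0.06533.
True dip = arctan(0.06533) = 3.74°, dipping toward N (azimuth ≈ 356°).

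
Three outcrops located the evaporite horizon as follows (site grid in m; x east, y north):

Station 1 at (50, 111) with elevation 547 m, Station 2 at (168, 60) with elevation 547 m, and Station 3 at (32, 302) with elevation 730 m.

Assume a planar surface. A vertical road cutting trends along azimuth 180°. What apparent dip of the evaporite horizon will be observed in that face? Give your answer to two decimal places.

Two edge vectors: Station 1→Station 2 = (118, -51, 0), Station 1→Station 3 = (-18, 191, 183).
Normal n = (Station 1→Station 2) × (Station 1→Station 3) = (-9333, -21594, 21620).
So ∂z/∂x = −n_x/n_z = 0.43168 and ∂z/∂y = −n_y/n_z = 0.99880.
Unit vector along 180° is (sin 180°, cos 180°) = (0.0000, -1.0000).
Slope in that direction = a·(0.0000) + b·(-1.0000) = −0.99880.
Apparent dip = arctan|0.99880| = 44.97° (true dip is 47.4°, so apparent ≤ true as expected).

44.97°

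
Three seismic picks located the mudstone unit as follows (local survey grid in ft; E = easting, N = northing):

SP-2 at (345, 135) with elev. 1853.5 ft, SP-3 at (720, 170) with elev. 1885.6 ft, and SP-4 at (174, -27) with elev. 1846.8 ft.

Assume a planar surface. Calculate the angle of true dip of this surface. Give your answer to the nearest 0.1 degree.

Two edge vectors: SP-2→SP-3 = (375, 35, 32.1), SP-2→SP-4 = (-171, -162, -6.7).
Normal n = (SP-2→SP-3) × (SP-2→SP-4) = (4965.7, -2976.6, -54765).
So ∂z/∂E = −n_x/n_z = 0.09067 and ∂z/∂N = −n_y/n_z = −0.05435.
Gradient magnitude |∇z| = √(a² + b²) = √(0.00822 + 0.00295) = 0.10572.
True dip = arctan(0.10572) = 6.0°, dipping toward WNW (azimuth ≈ 301°).

6.0°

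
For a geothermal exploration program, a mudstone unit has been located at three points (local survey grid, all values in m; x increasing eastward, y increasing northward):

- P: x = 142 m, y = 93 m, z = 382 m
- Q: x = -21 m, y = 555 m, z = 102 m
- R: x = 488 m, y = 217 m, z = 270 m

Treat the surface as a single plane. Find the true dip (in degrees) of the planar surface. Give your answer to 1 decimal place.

Let the plane be z = a·x + b·y + c.
Q−P: −163a + 462b = −280;  R−P: 346a + 124b = −112.
Solving gives a = −0.09454, b = −0.63942.
Gradient magnitude |∇z| = √(a² + b²) = √(0.00894 + 0.40885) = 0.64637.
True dip = arctan(0.64637) = 32.9°, dipping toward N (azimuth ≈ 008°).

32.9°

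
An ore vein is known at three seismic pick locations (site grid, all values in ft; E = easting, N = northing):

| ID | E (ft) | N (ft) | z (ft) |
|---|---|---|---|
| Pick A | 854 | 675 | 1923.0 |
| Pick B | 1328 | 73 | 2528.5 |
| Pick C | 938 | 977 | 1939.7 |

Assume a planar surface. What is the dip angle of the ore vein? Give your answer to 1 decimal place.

45.6°

Two edge vectors: Pick A→Pick B = (474, -602, 605.5), Pick A→Pick C = (84, 302, 16.7).
Normal n = (Pick A→Pick B) × (Pick A→Pick C) = (-192914.4, 42946.2, 193716).
So ∂z/∂E = −n_x/n_z = 0.99586 and ∂z/∂N = −n_y/n_z = −0.22170.
Gradient magnitude |∇z| = √(a² + b²) = √(0.99174 + 0.04915) = 1.02024.
True dip = arctan(1.02024) = 45.6°, dipping toward WNW (azimuth ≈ 283°).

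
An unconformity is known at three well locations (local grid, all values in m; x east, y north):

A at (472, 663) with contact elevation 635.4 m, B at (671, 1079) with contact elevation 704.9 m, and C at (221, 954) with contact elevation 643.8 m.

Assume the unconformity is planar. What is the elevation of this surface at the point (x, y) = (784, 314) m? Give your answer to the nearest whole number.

Two edge vectors: A→B = (199, 416, 69.5), A→C = (-251, 291, 8.4).
Normal n = (A→B) × (A→C) = (-16730.1, -19116.1, 162325).
So ∂z/∂x = −n_x/n_z = 0.10307 and ∂z/∂y = −n_y/n_z = 0.11776.
Intercept c from A: 635.4 − 48.65 − 78.08 = 508.68.
At (784, 314): z = 80.8 + 37.0 + 508.68 = 626.5 m.

626 m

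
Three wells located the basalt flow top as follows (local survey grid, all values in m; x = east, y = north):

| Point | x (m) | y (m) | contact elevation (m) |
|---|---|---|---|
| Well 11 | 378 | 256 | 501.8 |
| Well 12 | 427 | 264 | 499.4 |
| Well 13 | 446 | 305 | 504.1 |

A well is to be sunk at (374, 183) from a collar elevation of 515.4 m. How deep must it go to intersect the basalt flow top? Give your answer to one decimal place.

Two edge vectors: Well 11→Well 12 = (49, 8, -2.4), Well 11→Well 13 = (68, 49, 2.3).
Normal n = (Well 11→Well 12) × (Well 11→Well 13) = (136, -275.9, 1857).
So ∂z/∂x = −n_x/n_z = −0.07324 and ∂z/∂y = −n_y/n_z = 0.14857.
Intercept c from Well 11: 501.8 + 27.68 − 38.03 = 491.45.
At (374, 183): z_contact = −27.39 + 27.19 + 491.45 = 491.25 m.
Depth below ground = 515.4 − 491.25 = 24.2 m.

24.2 m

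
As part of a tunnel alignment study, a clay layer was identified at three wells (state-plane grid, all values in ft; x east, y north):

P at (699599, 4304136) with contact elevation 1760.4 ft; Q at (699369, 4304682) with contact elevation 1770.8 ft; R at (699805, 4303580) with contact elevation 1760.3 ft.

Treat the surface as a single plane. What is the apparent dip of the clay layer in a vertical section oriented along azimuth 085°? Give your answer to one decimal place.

Let the plane be z = a·x + b·y + c.
Q−P: −230a + 546b = 10.4;  R−P: 206a − 556b = −0.1.
Solving gives a = −0.37184, b = −0.13759.
Unit vector along 085° is (sin 85°, cos 85°) = (0.9962, 0.0872).
Slope in that direction = a·(0.9962) + b·(0.0872) = −0.38242.
Apparent dip = arctan|0.38242| = 20.9° (true dip is 21.6°, so apparent ≤ true as expected).

20.9°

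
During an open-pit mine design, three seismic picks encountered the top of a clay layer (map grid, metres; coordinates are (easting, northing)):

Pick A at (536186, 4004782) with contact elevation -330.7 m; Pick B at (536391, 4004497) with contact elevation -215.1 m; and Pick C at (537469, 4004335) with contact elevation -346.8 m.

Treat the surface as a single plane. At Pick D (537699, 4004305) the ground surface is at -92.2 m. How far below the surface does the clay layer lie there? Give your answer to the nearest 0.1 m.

285.2 m

Let the plane be z = a·E + b·N + c.
Pick B−Pick A: 205a − 285b = 115.6;  Pick C−Pick A: 1283a − 447b = −16.1.
Solving gives a = −0.205319685, b = −0.553300124.
Then c = -330.7 − a·536186 − b·4004782 = 2325605.22.
At (537699, 4004305): z_contact = −110400.19 − 2215582.45 + 2325605.22 = -377.42 m.
Depth below ground = -92.2 − (-377.42) = 285.2 m.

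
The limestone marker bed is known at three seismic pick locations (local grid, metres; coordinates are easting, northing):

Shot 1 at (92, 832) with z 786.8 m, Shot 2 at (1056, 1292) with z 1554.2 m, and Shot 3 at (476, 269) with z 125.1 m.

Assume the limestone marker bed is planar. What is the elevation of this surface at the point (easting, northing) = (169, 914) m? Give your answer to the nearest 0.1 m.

906.8 m

Let the plane be z = a·easting + b·northing + c.
Shot 2−Shot 1: 964a + 460b = 767.4;  Shot 3−Shot 1: 384a − 563b = −661.7.
Solving gives a = 0.177466, b = 1.296353.
Then c = 786.8 − a·92 − b·832 = −308.09.
At (169, 914): z = 30.0 + 1184.9 − 308.09 = 906.8 m.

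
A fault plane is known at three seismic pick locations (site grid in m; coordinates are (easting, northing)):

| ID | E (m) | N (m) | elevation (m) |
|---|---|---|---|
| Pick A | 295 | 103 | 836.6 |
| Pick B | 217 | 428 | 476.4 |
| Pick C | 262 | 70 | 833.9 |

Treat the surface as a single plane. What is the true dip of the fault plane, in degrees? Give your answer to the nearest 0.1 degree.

52.4°

Two edge vectors: Pick A→Pick B = (-78, 325, -360.2), Pick A→Pick C = (-33, -33, -2.7).
Normal n = (Pick A→Pick B) × (Pick A→Pick C) = (-12764.1, 11676, 13299).
So ∂z/∂E = −n_x/n_z = 0.95978 and ∂z/∂N = −n_y/n_z = −0.87796.
Gradient magnitude |∇z| = √(a² + b²) = √(0.92118 + 0.77082) = 1.30077.
True dip = arctan(1.30077) = 52.4°, dipping toward NW (azimuth ≈ 312°).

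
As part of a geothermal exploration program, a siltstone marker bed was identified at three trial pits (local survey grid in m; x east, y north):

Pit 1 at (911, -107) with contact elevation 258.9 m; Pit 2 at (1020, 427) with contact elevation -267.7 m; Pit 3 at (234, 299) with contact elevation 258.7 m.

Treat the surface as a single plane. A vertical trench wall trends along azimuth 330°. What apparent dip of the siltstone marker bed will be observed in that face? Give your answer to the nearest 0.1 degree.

26.5°

Two edge vectors: Pit 1→Pit 2 = (109, 534, -526.6), Pit 1→Pit 3 = (-677, 406, -0.2).
Normal n = (Pit 1→Pit 2) × (Pit 1→Pit 3) = (213692.8, 356530, 405772).
So ∂z/∂x = −n_x/n_z = −0.52663 and ∂z/∂y = −n_y/n_z = −0.87865.
Unit vector along 330° is (sin 330°, cos 330°) = (-0.5000, 0.8660).
Slope in that direction = a·(-0.5000) + b·(0.8660) = −0.49761.
Apparent dip = arctan|0.49761| = 26.5° (true dip is 45.7°, so apparent ≤ true as expected).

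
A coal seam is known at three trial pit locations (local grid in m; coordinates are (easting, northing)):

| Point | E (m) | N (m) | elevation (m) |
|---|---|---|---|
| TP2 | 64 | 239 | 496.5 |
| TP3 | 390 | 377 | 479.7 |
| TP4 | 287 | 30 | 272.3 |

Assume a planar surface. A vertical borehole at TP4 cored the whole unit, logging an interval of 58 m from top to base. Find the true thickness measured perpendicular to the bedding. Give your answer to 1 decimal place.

Let the plane be z = a·E + b·N + c.
TP3−TP2: 326a + 138b = −16.8;  TP4−TP2: 223a − 209b = −224.2.
Solving gives a = −0.34831, b = 0.70108.
|∇z| = √(a²+b²) = 0.78284, so dip δ = arctan(0.78284) = 38.06°.
True thickness = vertical thickness × cos δ = 58 × cos 38.06° = 45.7 m.

45.7 m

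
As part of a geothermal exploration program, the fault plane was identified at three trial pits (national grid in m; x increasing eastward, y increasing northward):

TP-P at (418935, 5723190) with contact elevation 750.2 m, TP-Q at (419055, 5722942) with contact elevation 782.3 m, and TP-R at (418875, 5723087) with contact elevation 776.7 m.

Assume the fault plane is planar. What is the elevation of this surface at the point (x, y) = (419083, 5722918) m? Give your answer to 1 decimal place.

Two edge vectors: TP-P→TP-Q = (120, -248, 32.1), TP-P→TP-R = (-60, -103, 26.5).
Normal n = (TP-P→TP-Q) × (TP-P→TP-R) = (-3265.7, -5106, -27240).
So ∂z/∂x = −n_x/n_z = −0.119886197 and ∂z/∂y = −n_y/n_z = −0.187444934.
Intercept c from TP-P: 750.2 + 50224.52 + 1072782.97 = 1123757.70.
At (419083, 5722918): z = −50242.3 − 1072732.0 + 1123757.70 = 783.4 m.

783.4 m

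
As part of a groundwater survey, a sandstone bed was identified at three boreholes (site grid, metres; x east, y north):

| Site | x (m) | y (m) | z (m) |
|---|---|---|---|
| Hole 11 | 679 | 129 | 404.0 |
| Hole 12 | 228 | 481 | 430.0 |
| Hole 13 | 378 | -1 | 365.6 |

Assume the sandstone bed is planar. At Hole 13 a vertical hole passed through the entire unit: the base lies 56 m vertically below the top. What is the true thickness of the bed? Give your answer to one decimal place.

55.3 m

Let the plane be z = a·x + b·y + c.
Hole 12−Hole 11: −451a + 352b = 26;  Hole 13−Hole 11: −301a − 130b = −38.4.
Solving gives a = 0.06159, b = 0.15278.
|∇z| = √(a²+b²) = 0.16473, so dip δ = arctan(0.16473) = 9.35°.
True thickness = vertical thickness × cos δ = 56 × cos 9.35° = 55.3 m.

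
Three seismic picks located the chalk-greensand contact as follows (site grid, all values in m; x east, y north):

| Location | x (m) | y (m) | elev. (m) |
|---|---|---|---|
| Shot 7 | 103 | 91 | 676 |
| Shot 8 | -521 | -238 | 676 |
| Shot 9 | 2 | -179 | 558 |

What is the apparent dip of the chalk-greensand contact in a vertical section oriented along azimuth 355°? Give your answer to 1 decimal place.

Let the plane be z = a·x + b·y + c.
Shot 8−Shot 7: −624a − 329b = 0;  Shot 9−Shot 7: −101a − 270b = −118.
Solving gives a = −0.28704, b = 0.54441.
Unit vector along 355° is (sin 355°, cos 355°) = (-0.0872, 0.9962).
Slope in that direction = a·(-0.0872) + b·(0.9962) = 0.56736.
Apparent dip = arctan|0.56736| = 29.6° (true dip is 31.6°, so apparent ≤ true as expected).

29.6°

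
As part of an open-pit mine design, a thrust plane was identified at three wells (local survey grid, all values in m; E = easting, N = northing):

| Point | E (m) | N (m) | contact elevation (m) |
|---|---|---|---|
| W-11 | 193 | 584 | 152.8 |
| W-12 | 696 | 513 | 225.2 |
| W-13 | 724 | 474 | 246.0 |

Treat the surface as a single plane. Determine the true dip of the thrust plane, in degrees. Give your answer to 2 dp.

25.85°

Let the plane be z = a·E + b·N + c.
W-12−W-11: 503a − 71b = 72.4;  W-13−W-11: 531a − 110b = 93.2.
Solving gives a = 0.07640, b = −0.47848.
Gradient magnitude |∇z| = √(a² + b²) = √(0.00584 + 0.22895) = 0.48454.
True dip = arctan(0.48454) = 25.85°, dipping toward N (azimuth ≈ 351°).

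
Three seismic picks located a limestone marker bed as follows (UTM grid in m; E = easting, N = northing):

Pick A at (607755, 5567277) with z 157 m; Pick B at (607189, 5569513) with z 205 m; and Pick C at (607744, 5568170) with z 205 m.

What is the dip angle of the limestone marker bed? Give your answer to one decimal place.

Two edge vectors: Pick A→Pick B = (-566, 2236, 48), Pick A→Pick C = (-11, 893, 48).
Normal n = (Pick A→Pick B) × (Pick A→Pick C) = (64464, 26640, -480842).
So ∂z/∂E = −n_x/n_z = 0.13406 and ∂z/∂N = −n_y/n_z = 0.05540.
Gradient magnitude |∇z| = √(a² + b²) = √(0.01797 + 0.00307) = 0.14506.
True dip = arctan(0.14506) = 8.3°, dipping toward WSW (azimuth ≈ 248°).

8.3°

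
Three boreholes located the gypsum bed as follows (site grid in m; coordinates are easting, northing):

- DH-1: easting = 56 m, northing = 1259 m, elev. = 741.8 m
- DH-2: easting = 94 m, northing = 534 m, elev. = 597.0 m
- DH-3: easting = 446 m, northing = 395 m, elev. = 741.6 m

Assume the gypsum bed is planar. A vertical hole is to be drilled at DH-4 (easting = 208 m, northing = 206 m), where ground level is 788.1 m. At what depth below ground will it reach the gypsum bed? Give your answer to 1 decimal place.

Let the plane be z = a·easting + b·northing + c.
DH-2−DH-1: 38a − 725b = −144.8;  DH-3−DH-1: 390a − 864b = −0.2.
Solving gives a = 0.500013, b = 0.225932.
Then c = 741.8 − a·56 − b·1259 = 429.35.
At (208, 206): z_contact = 104.00 + 46.54 + 429.35 = 579.90 m.
Depth below ground = 788.1 − 579.90 = 208.2 m.

208.2 m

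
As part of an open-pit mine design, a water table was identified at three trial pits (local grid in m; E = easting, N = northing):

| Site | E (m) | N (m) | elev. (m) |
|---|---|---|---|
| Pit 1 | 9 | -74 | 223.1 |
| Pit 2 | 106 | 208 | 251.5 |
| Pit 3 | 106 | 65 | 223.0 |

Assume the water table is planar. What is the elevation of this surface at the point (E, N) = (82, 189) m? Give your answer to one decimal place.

254.6 m

Two edge vectors: Pit 1→Pit 2 = (97, 282, 28.4), Pit 1→Pit 3 = (97, 139, -0.1).
Normal n = (Pit 1→Pit 2) × (Pit 1→Pit 3) = (-3975.8, 2764.5, -13871).
So ∂z/∂E = −n_x/n_z = −0.28663 and ∂z/∂N = −n_y/n_z = 0.19930.
Intercept c from Pit 1: 223.1 + 2.58 + 14.75 = 240.43.
At (82, 189): z = −23.5 + 37.7 + 240.43 = 254.6 m.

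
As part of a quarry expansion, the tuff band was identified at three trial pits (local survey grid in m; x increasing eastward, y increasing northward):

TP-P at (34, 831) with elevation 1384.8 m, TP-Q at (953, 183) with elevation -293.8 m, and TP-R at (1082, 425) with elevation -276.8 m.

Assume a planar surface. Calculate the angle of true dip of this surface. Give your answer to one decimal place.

56.3°

Let the plane be z = a·x + b·y + c.
TP-Q−TP-P: 919a − 648b = −1678.6;  TP-R−TP-P: 1048a − 406b = −1661.6.
Solving gives a = −1.29156, b = 0.75873.
Gradient magnitude |∇z| = √(a² + b²) = √(1.66813 + 0.57566) = 1.49793.
True dip = arctan(1.49793) = 56.3°, dipping toward ESE (azimuth ≈ 120°).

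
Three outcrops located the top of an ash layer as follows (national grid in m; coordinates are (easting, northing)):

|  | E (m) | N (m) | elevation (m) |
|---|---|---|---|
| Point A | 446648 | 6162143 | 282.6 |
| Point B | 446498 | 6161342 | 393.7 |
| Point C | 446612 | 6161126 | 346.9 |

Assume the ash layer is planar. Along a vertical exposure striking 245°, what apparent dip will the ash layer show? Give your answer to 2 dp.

Let the plane be z = a·E + b·N + c.
Point B−Point A: −150a − 801b = 111.1;  Point C−Point A: −36a − 1017b = 64.3.
Solving gives a = −0.49699, b = −0.04563.
Unit vector along 245° is (sin 245°, cos 245°) = (-0.9063, -0.4226).
Slope in that direction = a·(-0.9063) + b·(-0.4226) = 0.46971.
Apparent dip = arctan|0.46971| = 25.16° (true dip is 26.5°, so apparent ≤ true as expected).

25.16°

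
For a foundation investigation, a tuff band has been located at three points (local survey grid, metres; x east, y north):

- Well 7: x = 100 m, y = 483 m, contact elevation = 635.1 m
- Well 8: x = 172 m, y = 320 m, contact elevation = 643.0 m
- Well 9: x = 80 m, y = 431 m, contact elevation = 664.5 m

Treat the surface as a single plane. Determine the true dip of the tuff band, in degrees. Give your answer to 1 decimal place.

35.2°

Let the plane be z = a·x + b·y + c.
Well 8−Well 7: 72a − 163b = 7.9;  Well 9−Well 7: −20a − 52b = 29.4.
Solving gives a = −0.62556, b = −0.32479.
Gradient magnitude |∇z| = √(a² + b²) = √(0.39132 + 0.10549) = 0.70485.
True dip = arctan(0.70485) = 35.2°, dipping toward ENE (azimuth ≈ 063°).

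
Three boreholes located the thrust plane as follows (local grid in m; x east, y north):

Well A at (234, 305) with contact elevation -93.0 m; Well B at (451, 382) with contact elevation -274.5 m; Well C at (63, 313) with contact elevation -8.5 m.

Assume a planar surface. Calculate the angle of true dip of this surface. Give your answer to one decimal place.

45.2°

Two edge vectors: Well A→Well B = (217, 77, -181.5), Well A→Well C = (-171, 8, 84.5).
Normal n = (Well A→Well B) × (Well A→Well C) = (7958.5, 12700, 14903).
So ∂z/∂x = −n_x/n_z = −0.53402 and ∂z/∂y = −n_y/n_z = −0.85218.
Gradient magnitude |∇z| = √(a² + b²) = √(0.28518 + 0.72621) = 1.00568.
True dip = arctan(1.00568) = 45.2°, dipping toward NNE (azimuth ≈ 032°).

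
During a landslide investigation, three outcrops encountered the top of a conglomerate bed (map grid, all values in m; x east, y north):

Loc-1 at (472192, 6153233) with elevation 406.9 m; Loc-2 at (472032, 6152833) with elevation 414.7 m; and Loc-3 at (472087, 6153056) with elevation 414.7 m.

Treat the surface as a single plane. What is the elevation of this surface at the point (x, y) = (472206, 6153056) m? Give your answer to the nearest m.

400 m

Two edge vectors: Loc-1→Loc-2 = (-160, -400, 7.8), Loc-1→Loc-3 = (-105, -177, 7.8).
Normal n = (Loc-1→Loc-2) × (Loc-1→Loc-3) = (-1739.4, 429, -13680).
So ∂z/∂x = −n_x/n_z = −0.12714912 and ∂z/∂y = −n_y/n_z = 0.03135965.
Intercept c from Loc-1: 406.9 + 60038.80 − 192963.23 = −132517.53.
At (472206, 6153056): z = −60040.6 + 192957.7 − 132517.53 = 399.6 m.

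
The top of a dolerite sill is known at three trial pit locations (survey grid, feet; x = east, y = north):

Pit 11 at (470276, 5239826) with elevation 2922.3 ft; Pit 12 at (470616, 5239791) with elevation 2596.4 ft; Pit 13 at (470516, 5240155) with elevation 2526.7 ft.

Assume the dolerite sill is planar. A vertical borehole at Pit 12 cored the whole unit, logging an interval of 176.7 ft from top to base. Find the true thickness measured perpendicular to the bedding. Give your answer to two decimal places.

118.26 ft

Two edge vectors: Pit 11→Pit 12 = (340, -35, -325.9), Pit 11→Pit 13 = (240, 329, -395.6).
Normal n = (Pit 11→Pit 12) × (Pit 11→Pit 13) = (121067.1, 56288, 120260).
So ∂z/∂x = −n_x/n_z = −1.00671 and ∂z/∂y = −n_y/n_z = −0.46805.
|∇z| = √(a²+b²) = 1.11020, so dip δ = arctan(1.11020) = 47.99°.
True thickness = vertical thickness × cos δ = 176.7 × cos 47.99° = 118.26 ft.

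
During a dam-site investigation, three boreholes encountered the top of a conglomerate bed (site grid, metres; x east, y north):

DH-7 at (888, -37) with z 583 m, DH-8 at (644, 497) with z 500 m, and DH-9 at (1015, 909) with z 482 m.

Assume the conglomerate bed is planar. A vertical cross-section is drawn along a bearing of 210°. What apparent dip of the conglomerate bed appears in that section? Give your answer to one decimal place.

3.5°

Two edge vectors: DH-7→DH-8 = (-244, 534, -83), DH-7→DH-9 = (127, 946, -101).
Normal n = (DH-7→DH-8) × (DH-7→DH-9) = (24584, -35185, -298642).
So ∂z/∂x = −n_x/n_z = 0.08232 and ∂z/∂y = −n_y/n_z = −0.11782.
Unit vector along 210° is (sin 210°, cos 210°) = (-0.5000, -0.8660).
Slope in that direction = a·(-0.5000) + b·(-0.8660) = 0.06087.
Apparent dip = arctan|0.06087| = 3.5° (true dip is 8.2°, so apparent ≤ true as expected).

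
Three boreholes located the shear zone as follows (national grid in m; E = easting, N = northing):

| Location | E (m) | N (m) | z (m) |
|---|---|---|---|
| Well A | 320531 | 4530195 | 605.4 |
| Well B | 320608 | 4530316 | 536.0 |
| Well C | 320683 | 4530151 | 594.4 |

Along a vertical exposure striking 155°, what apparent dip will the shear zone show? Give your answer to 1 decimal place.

17.7°

Let the plane be z = a·E + b·N + c.
Well B−Well A: 77a + 121b = −69.4;  Well C−Well A: 152a − 44b = −11.
Solving gives a = −0.20131, b = −0.44545.
Unit vector along 155° is (sin 155°, cos 155°) = (0.4226, -0.9063).
Slope in that direction = a·(0.4226) + b·(-0.9063) = 0.31863.
Apparent dip = arctan|0.31863| = 17.7° (true dip is 26.1°, so apparent ≤ true as expected).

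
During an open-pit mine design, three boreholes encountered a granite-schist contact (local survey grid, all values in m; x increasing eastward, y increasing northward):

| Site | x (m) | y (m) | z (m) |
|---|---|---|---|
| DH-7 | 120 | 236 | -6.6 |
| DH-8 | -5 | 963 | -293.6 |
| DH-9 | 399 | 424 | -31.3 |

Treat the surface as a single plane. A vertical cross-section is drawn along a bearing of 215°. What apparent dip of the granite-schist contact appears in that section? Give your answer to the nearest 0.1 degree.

11.8°

Two edge vectors: DH-7→DH-8 = (-125, 727, -287), DH-7→DH-9 = (279, 188, -24.7).
Normal n = (DH-7→DH-8) × (DH-7→DH-9) = (35999.1, -83160.5, -226333).
So ∂z/∂x = −n_x/n_z = 0.15905 and ∂z/∂y = −n_y/n_z = −0.36743.
Unit vector along 215° is (sin 215°, cos 215°) = (-0.5736, -0.8192).
Slope in that direction = a·(-0.5736) + b·(-0.8192) = 0.20975.
Apparent dip = arctan|0.20975| = 11.8° (true dip is 21.8°, so apparent ≤ true as expected).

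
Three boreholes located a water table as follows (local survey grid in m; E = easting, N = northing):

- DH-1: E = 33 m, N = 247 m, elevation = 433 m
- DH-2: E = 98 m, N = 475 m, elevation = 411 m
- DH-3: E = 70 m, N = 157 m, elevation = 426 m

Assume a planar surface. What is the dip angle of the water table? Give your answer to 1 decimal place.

14.1°

Two edge vectors: DH-1→DH-2 = (65, 228, -22), DH-1→DH-3 = (37, -90, -7).
Normal n = (DH-1→DH-2) × (DH-1→DH-3) = (-3576, -359, -14286).
So ∂z/∂E = −n_x/n_z = −0.25031 and ∂z/∂N = −n_y/n_z = −0.02513.
Gradient magnitude |∇z| = √(a² + b²) = √(0.06266 + 0.00063) = 0.25157.
True dip = arctan(0.25157) = 14.1°, dipping toward E (azimuth ≈ 084°).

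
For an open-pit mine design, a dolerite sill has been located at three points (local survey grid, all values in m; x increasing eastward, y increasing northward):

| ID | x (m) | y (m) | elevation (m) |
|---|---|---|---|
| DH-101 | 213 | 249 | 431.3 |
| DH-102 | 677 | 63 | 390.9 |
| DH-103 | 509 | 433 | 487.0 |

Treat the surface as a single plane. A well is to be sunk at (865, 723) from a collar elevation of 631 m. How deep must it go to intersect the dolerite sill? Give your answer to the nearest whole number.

Let the plane be z = a·x + b·y + c.
DH-102−DH-101: 464a − 186b = −40.4;  DH-103−DH-101: 296a + 184b = 55.7.
Solving gives a = 0.02084, b = 0.26919.
Then c = 431.3 − a·213 − b·249 = 359.83.
At (865, 723): z_contact = 18.0 + 194.6 + 359.83 = 572.5 m.
Depth below ground = 631 − 572.5 = 59 m.

59 m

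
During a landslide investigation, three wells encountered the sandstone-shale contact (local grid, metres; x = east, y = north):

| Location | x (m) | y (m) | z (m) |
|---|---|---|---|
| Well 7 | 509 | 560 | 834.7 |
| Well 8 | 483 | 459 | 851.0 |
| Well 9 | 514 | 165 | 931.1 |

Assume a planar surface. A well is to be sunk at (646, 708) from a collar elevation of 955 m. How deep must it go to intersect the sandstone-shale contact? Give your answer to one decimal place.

Let the plane be z = a·x + b·y + c.
Well 8−Well 7: −26a − 101b = 16.3;  Well 9−Well 7: 5a − 395b = 96.4.
Solving gives a = 0.30607, b = −0.24018.
Then c = 834.7 − a·509 − b·560 = 813.41.
At (646, 708): z_contact = 197.72 − 170.04 + 813.41 = 841.09 m.
Depth below ground = 955 − 841.09 = 113.9 m.

113.9 m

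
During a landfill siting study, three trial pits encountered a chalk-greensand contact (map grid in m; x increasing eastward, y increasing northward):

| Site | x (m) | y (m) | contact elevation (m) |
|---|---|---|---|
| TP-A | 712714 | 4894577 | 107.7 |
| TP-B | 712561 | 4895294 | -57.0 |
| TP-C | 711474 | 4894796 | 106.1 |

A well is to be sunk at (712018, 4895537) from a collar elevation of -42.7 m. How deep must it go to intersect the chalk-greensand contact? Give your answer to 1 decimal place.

Let the plane be z = a·x + b·y + c.
TP-B−TP-A: −153a + 717b = −164.7;  TP-C−TP-A: −1240a + 219b = −1.6.
Solving gives a = −0.040817207, b = −0.238417061.
Then c = 107.7 − a·712714 − b·4894577 = 1196149.36.
At (712018, 4895537): z_contact = −29062.59 − 1167179.54 + 1196149.36 = -92.77 m.
Depth below ground = -42.7 − (-92.77) = 50.1 m.

50.1 m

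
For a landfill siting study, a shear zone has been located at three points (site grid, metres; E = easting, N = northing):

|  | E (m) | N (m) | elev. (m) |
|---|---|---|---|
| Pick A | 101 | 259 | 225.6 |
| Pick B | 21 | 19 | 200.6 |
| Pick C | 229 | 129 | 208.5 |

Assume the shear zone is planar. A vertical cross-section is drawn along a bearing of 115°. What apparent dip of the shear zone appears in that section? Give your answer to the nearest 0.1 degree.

3.8°

Let the plane be z = a·E + b·N + c.
Pick B−Pick A: −80a − 240b = −25;  Pick C−Pick A: 128a − 130b = −17.1.
Solving gives a = −0.02077, b = 0.11109.
Unit vector along 115° is (sin 115°, cos 115°) = (0.9063, -0.4226).
Slope in that direction = a·(0.9063) + b·(-0.4226) = −0.06577.
Apparent dip = arctan|0.06577| = 3.8° (true dip is 6.4°, so apparent ≤ true as expected).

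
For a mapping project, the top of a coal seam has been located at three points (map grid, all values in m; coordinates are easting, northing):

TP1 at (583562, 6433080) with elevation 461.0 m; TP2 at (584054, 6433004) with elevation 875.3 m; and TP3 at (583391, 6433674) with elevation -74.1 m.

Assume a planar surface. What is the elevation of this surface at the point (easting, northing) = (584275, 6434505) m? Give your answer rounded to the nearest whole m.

4 m

Let the plane be z = a·easting + b·northing + c.
TP2−TP1: 492a − 76b = 414.3;  TP3−TP1: −171a + 594b = −535.1.
Solving gives a = 0.73563162, b = −0.68906901.
Then c = 461 − a·583562 − b·6433080 = 4004010.43.
At (584275, 6434505): z = 429811.2 − 4433818.0 + 4004010.43 = 3.6 m.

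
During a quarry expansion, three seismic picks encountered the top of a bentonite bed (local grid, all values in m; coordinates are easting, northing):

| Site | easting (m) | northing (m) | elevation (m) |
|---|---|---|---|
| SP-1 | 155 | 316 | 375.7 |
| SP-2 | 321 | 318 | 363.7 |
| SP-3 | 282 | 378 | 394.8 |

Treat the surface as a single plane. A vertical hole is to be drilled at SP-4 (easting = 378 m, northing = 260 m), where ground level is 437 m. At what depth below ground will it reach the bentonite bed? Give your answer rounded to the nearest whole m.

Let the plane be z = a·easting + b·northing + c.
SP-2−SP-1: 166a + 2b = −12;  SP-3−SP-1: 127a + 62b = 19.1.
Solving gives a = −0.07792, b = 0.46768.
Then c = 375.7 − a·155 − b·316 = 239.99.
At (378, 260): z_contact = −29.5 + 121.6 + 239.99 = 332.1 m.
Depth below ground = 437 − 332.1 = 105 m.

105 m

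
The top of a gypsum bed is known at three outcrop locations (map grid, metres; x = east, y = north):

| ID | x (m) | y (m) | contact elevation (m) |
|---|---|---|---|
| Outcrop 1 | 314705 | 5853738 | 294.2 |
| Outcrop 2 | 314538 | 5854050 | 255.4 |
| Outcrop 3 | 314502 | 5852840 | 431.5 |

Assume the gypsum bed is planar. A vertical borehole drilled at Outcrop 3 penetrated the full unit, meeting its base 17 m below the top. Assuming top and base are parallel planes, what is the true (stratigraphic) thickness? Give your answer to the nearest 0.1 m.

Let the plane be z = a·x + b·y + c.
Outcrop 2−Outcrop 1: −167a + 312b = −38.8;  Outcrop 3−Outcrop 1: −203a − 898b = 137.3.
Solving gives a = −0.03748, b = −0.14442.
|∇z| = √(a²+b²) = 0.14921, so dip δ = arctan(0.14921) = 8.49°.
True thickness = vertical thickness × cos δ = 17 × cos 8.49° = 16.8 m.

16.8 m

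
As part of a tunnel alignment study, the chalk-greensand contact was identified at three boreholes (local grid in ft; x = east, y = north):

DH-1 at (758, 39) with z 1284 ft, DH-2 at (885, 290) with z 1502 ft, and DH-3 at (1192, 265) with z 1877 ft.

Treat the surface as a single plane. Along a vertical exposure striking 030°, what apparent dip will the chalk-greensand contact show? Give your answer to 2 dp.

Two edge vectors: DH-1→DH-2 = (127, 251, 218), DH-1→DH-3 = (434, 226, 593).
Normal n = (DH-1→DH-2) × (DH-1→DH-3) = (99575, 19301, -80232).
So ∂z/∂x = −n_x/n_z = 1.24109 and ∂z/∂y = −n_y/n_z = 0.24056.
Unit vector along 030° is (sin 30°, cos 30°) = (0.5000, 0.8660).
Slope in that direction = a·(0.5000) + b·(0.8660) = 0.82888.
Apparent dip = arctan|0.82888| = 39.65° (true dip is 51.7°, so apparent ≤ true as expected).

39.65°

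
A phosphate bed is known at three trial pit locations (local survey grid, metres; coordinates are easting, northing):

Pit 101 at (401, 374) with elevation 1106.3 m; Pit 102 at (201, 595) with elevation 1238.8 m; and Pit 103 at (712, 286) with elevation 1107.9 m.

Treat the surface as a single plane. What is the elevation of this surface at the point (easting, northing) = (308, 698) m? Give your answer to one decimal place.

Let the plane be z = a·easting + b·northing + c.
Pit 102−Pit 101: −200a + 221b = 132.5;  Pit 103−Pit 101: 311a − 88b = 1.6.
Solving gives a = 0.23496, b = 0.81218.
Then c = 1106.3 − a·401 − b·374 = 708.33.
At (308, 698): z = 72.4 + 566.9 + 708.33 = 1347.6 m.

1347.6 m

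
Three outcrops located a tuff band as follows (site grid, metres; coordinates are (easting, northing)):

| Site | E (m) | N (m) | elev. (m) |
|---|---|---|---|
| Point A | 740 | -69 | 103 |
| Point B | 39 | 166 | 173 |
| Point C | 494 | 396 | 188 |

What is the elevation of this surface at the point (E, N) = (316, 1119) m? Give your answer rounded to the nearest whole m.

Two edge vectors: Point A→Point B = (-701, 235, 70), Point A→Point C = (-246, 465, 85).
Normal n = (Point A→Point B) × (Point A→Point C) = (-12575, 42365, -268155).
So ∂z/∂E = −n_x/n_z = −0.04689 and ∂z/∂N = −n_y/n_z = 0.15799.
Intercept c from Point A: 103 + 34.70 + 10.90 = 148.60.
At (316, 1119): z = −14.8 + 176.8 + 148.60 = 310.6 m.

311 m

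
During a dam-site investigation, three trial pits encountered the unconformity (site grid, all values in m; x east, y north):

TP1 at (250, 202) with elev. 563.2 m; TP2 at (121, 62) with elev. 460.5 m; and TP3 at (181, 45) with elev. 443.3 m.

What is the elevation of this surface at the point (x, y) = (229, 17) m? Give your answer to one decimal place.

Let the plane be z = a·x + b·y + c.
TP2−TP1: −129a − 140b = −102.7;  TP3−TP1: −69a − 157b = −119.9.
Solving gives a = −0.06250, b = 0.79116.
Then c = 563.2 − a·250 − b·202 = 419.01.
At (229, 17): z = −14.3 + 13.4 + 419.01 = 418.1 m.

418.1 m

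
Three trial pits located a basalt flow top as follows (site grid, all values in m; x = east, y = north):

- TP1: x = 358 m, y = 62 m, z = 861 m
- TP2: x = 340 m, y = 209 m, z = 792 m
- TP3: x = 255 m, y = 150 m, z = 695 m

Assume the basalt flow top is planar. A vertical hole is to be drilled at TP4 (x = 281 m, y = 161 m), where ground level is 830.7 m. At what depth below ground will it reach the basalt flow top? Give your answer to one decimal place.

Two edge vectors: TP1→TP2 = (-18, 147, -69), TP1→TP3 = (-103, 88, -166).
Normal n = (TP1→TP2) × (TP1→TP3) = (-18330, 4119, 13557).
So ∂z/∂x = −n_x/n_z = 1.35207 and ∂z/∂y = −n_y/n_z = −0.30383.
Intercept c from TP1: 861 − 484.04 + 18.84 = 395.80.
At (281, 161): z_contact = 379.93 − 48.92 + 395.80 = 726.81 m.
Depth below ground = 830.7 − 726.81 = 103.9 m.

103.9 m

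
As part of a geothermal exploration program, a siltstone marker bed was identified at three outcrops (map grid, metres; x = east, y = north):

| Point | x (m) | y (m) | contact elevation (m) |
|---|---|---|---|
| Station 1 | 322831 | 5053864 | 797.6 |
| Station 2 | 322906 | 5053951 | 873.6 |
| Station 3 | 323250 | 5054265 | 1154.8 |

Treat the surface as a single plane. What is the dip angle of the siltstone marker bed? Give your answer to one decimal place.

Two edge vectors: Station 1→Station 2 = (75, 87, 76), Station 1→Station 3 = (419, 401, 357.2).
Normal n = (Station 1→Station 2) × (Station 1→Station 3) = (600.4, 5054, -6378).
So ∂z/∂x = −n_x/n_z = 0.09414 and ∂z/∂y = −n_y/n_z = 0.79241.
Gradient magnitude |∇z| = √(a² + b²) = √(0.00886 + 0.62792) = 0.79798.
True dip = arctan(0.79798) = 38.6°, dipping toward S (azimuth ≈ 187°).

38.6°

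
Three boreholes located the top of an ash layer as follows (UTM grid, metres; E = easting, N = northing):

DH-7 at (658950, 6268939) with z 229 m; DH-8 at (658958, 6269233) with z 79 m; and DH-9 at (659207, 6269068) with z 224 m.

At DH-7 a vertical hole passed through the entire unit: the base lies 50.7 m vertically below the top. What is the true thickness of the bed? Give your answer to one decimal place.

Two edge vectors: DH-7→DH-8 = (8, 294, -150), DH-7→DH-9 = (257, 129, -5).
Normal n = (DH-7→DH-8) × (DH-7→DH-9) = (17880, -38510, -74526).
So ∂z/∂E = −n_x/n_z = 0.23992 and ∂z/∂N = −n_y/n_z = −0.51673.
|∇z| = √(a²+b²) = 0.56971, so dip δ = arctan(0.56971) = 29.67°.
True thickness = vertical thickness × cos δ = 50.7 × cos 29.67° = 44.1 m.

44.1 m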